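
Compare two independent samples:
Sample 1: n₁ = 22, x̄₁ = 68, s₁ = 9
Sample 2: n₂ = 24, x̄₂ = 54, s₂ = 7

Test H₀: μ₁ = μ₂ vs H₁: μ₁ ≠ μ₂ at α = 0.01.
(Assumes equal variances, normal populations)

Pooled variance: s²_p = [21×9² + 23×7²]/(44) = 64.2727
s_p = 8.0170
SE = s_p×√(1/n₁ + 1/n₂) = 8.0170×√(1/22 + 1/24) = 2.3663
t = (x̄₁ - x̄₂)/SE = (68 - 54)/2.3663 = 5.9164
df = 44, t-critical = ±2.692
Decision: reject H₀

Answer: t = 5.9164, reject H₀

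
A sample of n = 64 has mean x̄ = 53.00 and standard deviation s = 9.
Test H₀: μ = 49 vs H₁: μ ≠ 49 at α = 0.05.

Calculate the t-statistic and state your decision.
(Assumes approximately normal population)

Answer: t = 3.5556, reject H₀

Derivation:
df = n - 1 = 63
SE = s/√n = 9/√64 = 1.1250
t = (x̄ - μ₀)/SE = (53.00 - 49)/1.1250 = 3.5556
Critical value: t_{0.025,63} = ±1.998
p-value ≈ 0.0007
Decision: reject H₀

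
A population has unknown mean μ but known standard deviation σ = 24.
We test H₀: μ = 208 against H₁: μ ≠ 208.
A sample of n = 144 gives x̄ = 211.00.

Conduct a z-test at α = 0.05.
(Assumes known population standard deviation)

Answer: z = 1.5000, fail to reject H₀

Derivation:
Standard error: SE = σ/√n = 24/√144 = 2.0000
z-statistic: z = (x̄ - μ₀)/SE = (211.00 - 208)/2.0000 = 1.5000
Critical value: ±1.960
p-value = 0.1336
Decision: fail to reject H₀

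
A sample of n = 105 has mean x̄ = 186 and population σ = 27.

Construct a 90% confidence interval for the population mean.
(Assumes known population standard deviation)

Confidence level: 90%, α = 0.1
z_0.05 = 1.645
SE = σ/√n = 27/√105 = 2.6349
Margin of error = 1.645 × 2.6349 = 4.3344
CI: x̄ ± margin = 186 ± 4.3344
CI: (181.6656, 190.3344)

Answer: (181.6656, 190.3344)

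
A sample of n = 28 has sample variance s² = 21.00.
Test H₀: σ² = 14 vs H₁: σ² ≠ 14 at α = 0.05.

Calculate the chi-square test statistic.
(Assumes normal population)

df = n - 1 = 27
χ² = (n-1)s²/σ₀² = 27×21.00/14 = 40.5000
Critical values: χ²_{0.975,27} = 14.573, χ²_{0.025,27} = 43.195
Rejection region: χ² < 14.573 or χ² > 43.195
Decision: fail to reject H₀

Answer: χ² = 40.5000, fail to reject H₀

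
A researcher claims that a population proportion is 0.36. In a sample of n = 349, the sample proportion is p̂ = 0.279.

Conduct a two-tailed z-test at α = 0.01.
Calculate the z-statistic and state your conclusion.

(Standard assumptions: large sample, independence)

H₀: p = 0.36, H₁: p ≠ 0.36
Standard error: SE = √(p₀(1-p₀)/n) = √(0.36×0.64/349) = 0.025694
z-statistic: z = (p̂ - p₀)/SE = (0.279 - 0.36)/0.025694 = -3.1525
Critical value: z_0.005 = ±2.576
p-value = 0.0016
Decision: reject H₀ at α = 0.01

Answer: z = -3.1525, reject H₀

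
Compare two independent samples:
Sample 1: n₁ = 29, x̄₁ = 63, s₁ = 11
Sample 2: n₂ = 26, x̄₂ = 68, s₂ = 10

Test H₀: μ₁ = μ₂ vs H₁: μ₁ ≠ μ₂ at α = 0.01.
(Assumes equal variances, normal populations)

Pooled variance: s²_p = [28×11² + 25×10²]/(53) = 111.0943
s_p = 10.5401
SE = s_p×√(1/n₁ + 1/n₂) = 10.5401×√(1/29 + 1/26) = 2.8467
t = (x̄₁ - x̄₂)/SE = (63 - 68)/2.8467 = -1.7564
df = 53, t-critical = ±2.672
Decision: fail to reject H₀

Answer: t = -1.7564, fail to reject H₀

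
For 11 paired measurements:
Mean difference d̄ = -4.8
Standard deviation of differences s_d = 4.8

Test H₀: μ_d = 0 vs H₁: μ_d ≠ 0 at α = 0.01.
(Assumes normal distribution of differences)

df = n - 1 = 10
SE = s_d/√n = 4.8/√11 = 1.4473
t = d̄/SE = -4.8/1.4473 = -3.3165
Critical value: t_{0.005,10} = ±3.169
p-value ≈ 0.0078
Decision: reject H₀

Answer: t = -3.3165, reject H₀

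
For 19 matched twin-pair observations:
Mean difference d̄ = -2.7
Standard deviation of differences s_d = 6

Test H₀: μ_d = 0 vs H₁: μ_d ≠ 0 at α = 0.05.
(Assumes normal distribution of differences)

Answer: t = -1.9615, fail to reject H₀

Derivation:
df = n - 1 = 18
SE = s_d/√n = 6/√19 = 1.3765
t = d̄/SE = -2.7/1.3765 = -1.9615
Critical value: t_{0.025,18} = ±2.101
p-value ≈ 0.0655
Decision: fail to reject H₀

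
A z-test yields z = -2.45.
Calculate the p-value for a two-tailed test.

For z = -2.45:
p = 2×P(Z > |-2.45|) = 2×(1 - Φ(2.45)) = 0.0143

Answer: p-value ≈ 0.0143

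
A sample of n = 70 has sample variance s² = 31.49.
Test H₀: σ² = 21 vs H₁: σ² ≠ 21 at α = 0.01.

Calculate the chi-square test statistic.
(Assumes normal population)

df = n - 1 = 69
χ² = (n-1)s²/σ₀² = 69×31.49/21 = 103.4671
Critical values: χ²_{0.995,69} = 42.494, χ²_{0.005,69} = 102.996
Rejection region: χ² < 42.494 or χ² > 102.996
Decision: reject H₀

Answer: χ² = 103.4671, reject H₀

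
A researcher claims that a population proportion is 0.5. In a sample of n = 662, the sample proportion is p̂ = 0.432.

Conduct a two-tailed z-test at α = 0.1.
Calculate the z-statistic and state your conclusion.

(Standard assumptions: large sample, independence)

Answer: z = -3.4992, reject H₀

Derivation:
H₀: p = 0.5, H₁: p ≠ 0.5
Standard error: SE = √(p₀(1-p₀)/n) = √(0.5×0.5/662) = 0.019433
z-statistic: z = (p̂ - p₀)/SE = (0.432 - 0.5)/0.019433 = -3.4992
Critical value: z_0.05 = ±1.645
p-value = 0.0005
Decision: reject H₀ at α = 0.1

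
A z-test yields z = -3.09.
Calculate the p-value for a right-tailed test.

For z = -3.09:
p = P(Z > -3.09) = 1 - Φ(-3.09) = 0.9990

Answer: p-value ≈ 0.9990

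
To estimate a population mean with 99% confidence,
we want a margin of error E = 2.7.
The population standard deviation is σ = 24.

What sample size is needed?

Answer: n = 525

Derivation:
z_0.005 = 2.576
n = (z×σ/E)² = (2.576×24/2.7)²
n = 524.3082
Round up: n = 525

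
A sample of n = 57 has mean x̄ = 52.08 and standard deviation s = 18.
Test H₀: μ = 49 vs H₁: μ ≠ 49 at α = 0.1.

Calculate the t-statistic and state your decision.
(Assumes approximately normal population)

df = n - 1 = 56
SE = s/√n = 18/√57 = 2.3842
t = (x̄ - μ₀)/SE = (52.08 - 49)/2.3842 = 1.2918
Critical value: t_{0.05,56} = ±1.673
p-value ≈ 0.2017
Decision: fail to reject H₀

Answer: t = 1.2918, fail to reject H₀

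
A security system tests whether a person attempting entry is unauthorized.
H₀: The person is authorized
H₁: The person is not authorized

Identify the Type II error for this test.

Type I error: rejecting H₀ when it is actually true (false positive).
Type II error: failing to reject H₀ when H₁ is actually true (false negative).

Answer: Granting entry to an unauthorized person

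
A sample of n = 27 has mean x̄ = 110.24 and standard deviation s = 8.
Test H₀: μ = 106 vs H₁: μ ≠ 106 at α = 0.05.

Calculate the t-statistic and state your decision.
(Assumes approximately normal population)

Answer: t = 2.7540, reject H₀

Derivation:
df = n - 1 = 26
SE = s/√n = 8/√27 = 1.5396
t = (x̄ - μ₀)/SE = (110.24 - 106)/1.5396 = 2.7540
Critical value: t_{0.025,26} = ±2.056
p-value ≈ 0.0106
Decision: reject H₀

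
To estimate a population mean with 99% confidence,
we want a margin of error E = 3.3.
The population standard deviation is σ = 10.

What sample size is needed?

z_0.005 = 2.576
n = (z×σ/E)² = (2.576×10/3.3)²
n = 60.9346
Round up: n = 61

Answer: n = 61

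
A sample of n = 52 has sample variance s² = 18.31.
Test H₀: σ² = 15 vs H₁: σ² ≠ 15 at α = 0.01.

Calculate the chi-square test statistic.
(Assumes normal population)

Answer: χ² = 62.2540, fail to reject H₀

Derivation:
df = n - 1 = 51
χ² = (n-1)s²/σ₀² = 51×18.31/15 = 62.2540
Critical values: χ²_{0.995,51} = 28.735, χ²_{0.005,51} = 80.747
Rejection region: χ² < 28.735 or χ² > 80.747
Decision: fail to reject H₀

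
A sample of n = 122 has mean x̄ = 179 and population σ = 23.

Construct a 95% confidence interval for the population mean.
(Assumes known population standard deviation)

Answer: (174.9187, 183.0813)

Derivation:
Confidence level: 95%, α = 0.05
z_0.025 = 1.960
SE = σ/√n = 23/√122 = 2.0823
Margin of error = 1.960 × 2.0823 = 4.0813
CI: x̄ ± margin = 179 ± 4.0813
CI: (174.9187, 183.0813)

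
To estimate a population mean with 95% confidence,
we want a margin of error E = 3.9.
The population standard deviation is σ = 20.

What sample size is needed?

Answer: n = 102

Derivation:
z_0.025 = 1.960
n = (z×σ/E)² = (1.960×20/3.9)²
n = 101.0283
Round up: n = 102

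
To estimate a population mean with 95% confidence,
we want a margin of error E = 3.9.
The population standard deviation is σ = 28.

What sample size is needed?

Answer: n = 199

Derivation:
z_0.025 = 1.960
n = (z×σ/E)² = (1.960×28/3.9)²
n = 198.0154
Round up: n = 199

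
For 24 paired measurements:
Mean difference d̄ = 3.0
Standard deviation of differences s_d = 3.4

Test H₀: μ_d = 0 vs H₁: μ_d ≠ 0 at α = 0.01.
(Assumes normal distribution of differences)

df = n - 1 = 23
SE = s_d/√n = 3.4/√24 = 0.6940
t = d̄/SE = 3.0/0.6940 = 4.3228
Critical value: t_{0.005,23} = ±2.807
p-value ≈ 0.0003
Decision: reject H₀

Answer: t = 4.3228, reject H₀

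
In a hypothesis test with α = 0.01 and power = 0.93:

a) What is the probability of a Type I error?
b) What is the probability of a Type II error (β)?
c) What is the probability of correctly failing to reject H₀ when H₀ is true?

Answer: a) 0.01, b) 0.07, c) 0.99

Derivation:
a) Type I error probability = α = 0.01
b) Power = P(reject H₀ | H₁ true) = 1 - β = 0.93, so Type II error probability = β = 1 - Power = 0.07
c) P(fail to reject H₀ | H₀ true) = 1 - α = 0.99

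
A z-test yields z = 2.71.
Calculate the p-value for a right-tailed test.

For z = 2.71:
p = P(Z > 2.71) = 1 - Φ(2.71) = 0.0034

Answer: p-value ≈ 0.0034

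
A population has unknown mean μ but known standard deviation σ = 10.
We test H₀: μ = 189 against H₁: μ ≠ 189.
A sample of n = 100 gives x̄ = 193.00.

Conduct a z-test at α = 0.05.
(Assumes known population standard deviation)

Standard error: SE = σ/√n = 10/√100 = 1.0000
z-statistic: z = (x̄ - μ₀)/SE = (193.00 - 189)/1.0000 = 4.0000
Critical value: ±1.960
p-value = 0.0001
Decision: reject H₀

Answer: z = 4.0000, reject H₀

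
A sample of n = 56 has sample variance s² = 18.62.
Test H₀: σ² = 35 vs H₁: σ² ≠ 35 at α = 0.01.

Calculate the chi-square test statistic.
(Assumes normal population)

Answer: χ² = 29.2600, reject H₀

Derivation:
df = n - 1 = 55
χ² = (n-1)s²/σ₀² = 55×18.62/35 = 29.2600
Critical values: χ²_{0.995,55} = 31.735, χ²_{0.005,55} = 85.749
Rejection region: χ² < 31.735 or χ² > 85.749
Decision: reject H₀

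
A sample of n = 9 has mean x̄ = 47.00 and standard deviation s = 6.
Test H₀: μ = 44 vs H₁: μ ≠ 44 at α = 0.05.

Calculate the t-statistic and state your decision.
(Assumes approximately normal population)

Answer: t = 1.5000, fail to reject H₀

Derivation:
df = n - 1 = 8
SE = s/√n = 6/√9 = 2.0000
t = (x̄ - μ₀)/SE = (47.00 - 44)/2.0000 = 1.5000
Critical value: t_{0.025,8} = ±2.306
p-value ≈ 0.1720
Decision: fail to reject H₀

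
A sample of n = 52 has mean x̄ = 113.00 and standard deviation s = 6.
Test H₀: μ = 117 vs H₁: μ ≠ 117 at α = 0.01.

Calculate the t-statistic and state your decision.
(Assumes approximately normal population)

Answer: t = -4.8071, reject H₀

Derivation:
df = n - 1 = 51
SE = s/√n = 6/√52 = 0.8321
t = (x̄ - μ₀)/SE = (113.00 - 117)/0.8321 = -4.8071
Critical value: t_{0.005,51} = ±2.676
p-value < 0.0001
Decision: reject H₀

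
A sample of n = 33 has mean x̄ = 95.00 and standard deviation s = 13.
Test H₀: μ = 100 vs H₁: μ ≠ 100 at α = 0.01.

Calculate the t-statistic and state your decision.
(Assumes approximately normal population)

df = n - 1 = 32
SE = s/√n = 13/√33 = 2.2630
t = (x̄ - μ₀)/SE = (95.00 - 100)/2.2630 = -2.2095
Critical value: t_{0.005,32} = ±2.738
p-value ≈ 0.0344
Decision: fail to reject H₀

Answer: t = -2.2095, fail to reject H₀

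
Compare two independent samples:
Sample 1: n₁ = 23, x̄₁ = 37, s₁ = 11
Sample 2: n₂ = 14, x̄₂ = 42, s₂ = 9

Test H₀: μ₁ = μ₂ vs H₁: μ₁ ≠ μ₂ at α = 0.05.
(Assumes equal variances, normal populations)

Answer: t = -1.4317, fail to reject H₀

Derivation:
Pooled variance: s²_p = [22×11² + 13×9²]/(35) = 106.1429
s_p = 10.3026
SE = s_p×√(1/n₁ + 1/n₂) = 10.3026×√(1/23 + 1/14) = 3.4924
t = (x̄₁ - x̄₂)/SE = (37 - 42)/3.4924 = -1.4317
df = 35, t-critical = ±2.030
Decision: fail to reject H₀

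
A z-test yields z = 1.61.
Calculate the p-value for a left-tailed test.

For z = 1.61:
p = P(Z < 1.61) = Φ(1.61) = 0.9463

Answer: p-value ≈ 0.9463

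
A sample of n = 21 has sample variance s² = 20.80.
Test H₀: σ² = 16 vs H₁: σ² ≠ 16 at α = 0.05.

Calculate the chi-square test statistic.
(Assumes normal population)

df = n - 1 = 20
χ² = (n-1)s²/σ₀² = 20×20.80/16 = 26.0000
Critical values: χ²_{0.975,20} = 9.591, χ²_{0.025,20} = 34.170
Rejection region: χ² < 9.591 or χ² > 34.170
Decision: fail to reject H₀

Answer: χ² = 26.0000, fail to reject H₀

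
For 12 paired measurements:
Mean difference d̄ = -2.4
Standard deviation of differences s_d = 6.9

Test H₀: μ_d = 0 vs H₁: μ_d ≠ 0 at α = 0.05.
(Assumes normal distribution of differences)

Answer: t = -1.2049, fail to reject H₀

Derivation:
df = n - 1 = 11
SE = s_d/√n = 6.9/√12 = 1.9919
t = d̄/SE = -2.4/1.9919 = -1.2049
Critical value: t_{0.025,11} = ±2.201
p-value ≈ 0.2535
Decision: fail to reject H₀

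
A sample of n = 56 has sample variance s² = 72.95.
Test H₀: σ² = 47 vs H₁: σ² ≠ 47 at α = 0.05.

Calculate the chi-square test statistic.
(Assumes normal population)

df = n - 1 = 55
χ² = (n-1)s²/σ₀² = 55×72.95/47 = 85.3670
Critical values: χ²_{0.975,55} = 36.398, χ²_{0.025,55} = 77.380
Rejection region: χ² < 36.398 or χ² > 77.380
Decision: reject H₀

Answer: χ² = 85.3670, reject H₀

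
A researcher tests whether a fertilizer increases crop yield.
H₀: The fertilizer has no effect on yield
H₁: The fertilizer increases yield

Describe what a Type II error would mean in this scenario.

Type I error: rejecting H₀ when it is actually true (false positive).
Type II error: failing to reject H₀ when H₁ is actually true (false negative).

Answer: Failing to recommend an effective fertilizer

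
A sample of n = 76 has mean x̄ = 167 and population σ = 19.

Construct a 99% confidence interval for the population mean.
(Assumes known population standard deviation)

Confidence level: 99%, α = 0.01
z_0.005 = 2.576
SE = σ/√n = 19/√76 = 2.1794
Margin of error = 2.576 × 2.1794 = 5.6141
CI: x̄ ± margin = 167 ± 5.6141
CI: (161.3859, 172.6141)

Answer: (161.3859, 172.6141)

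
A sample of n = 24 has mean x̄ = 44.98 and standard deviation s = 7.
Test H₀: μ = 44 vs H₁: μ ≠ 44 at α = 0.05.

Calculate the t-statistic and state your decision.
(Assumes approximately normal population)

df = n - 1 = 23
SE = s/√n = 7/√24 = 1.4289
t = (x̄ - μ₀)/SE = (44.98 - 44)/1.4289 = 0.6858
Critical value: t_{0.025,23} = ±2.069
p-value ≈ 0.4997
Decision: fail to reject H₀

Answer: t = 0.6858, fail to reject H₀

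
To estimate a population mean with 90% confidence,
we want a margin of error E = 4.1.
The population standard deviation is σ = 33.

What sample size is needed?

z_0.05 = 1.645
n = (z×σ/E)² = (1.645×33/4.1)²
n = 175.3041
Round up: n = 176

Answer: n = 176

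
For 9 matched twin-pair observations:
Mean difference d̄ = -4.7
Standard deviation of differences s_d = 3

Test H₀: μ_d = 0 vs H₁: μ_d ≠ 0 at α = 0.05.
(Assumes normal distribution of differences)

df = n - 1 = 8
SE = s_d/√n = 3/√9 = 1.0000
t = d̄/SE = -4.7/1.0000 = -4.7000
Critical value: t_{0.025,8} = ±2.306
p-value ≈ 0.0015
Decision: reject H₀

Answer: t = -4.7000, reject H₀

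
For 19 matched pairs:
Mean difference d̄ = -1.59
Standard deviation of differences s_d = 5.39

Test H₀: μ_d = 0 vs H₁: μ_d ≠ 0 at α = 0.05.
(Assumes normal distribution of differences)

Answer: t = -1.2858, fail to reject H₀

Derivation:
df = n - 1 = 18
SE = s_d/√n = 5.39/√19 = 1.2366
t = d̄/SE = -1.59/1.2366 = -1.2858
Critical value: t_{0.025,18} = ±2.101
p-value ≈ 0.2148
Decision: fail to reject H₀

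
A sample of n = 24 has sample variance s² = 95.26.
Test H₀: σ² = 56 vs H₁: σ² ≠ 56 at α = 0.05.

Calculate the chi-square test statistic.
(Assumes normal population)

df = n - 1 = 23
χ² = (n-1)s²/σ₀² = 23×95.26/56 = 39.1246
Critical values: χ²_{0.975,23} = 11.689, χ²_{0.025,23} = 38.076
Rejection region: χ² < 11.689 or χ² > 38.076
Decision: reject H₀

Answer: χ² = 39.1246, reject H₀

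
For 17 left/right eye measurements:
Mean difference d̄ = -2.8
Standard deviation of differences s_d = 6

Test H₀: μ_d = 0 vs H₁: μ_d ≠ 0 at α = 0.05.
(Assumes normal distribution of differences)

df = n - 1 = 16
SE = s_d/√n = 6/√17 = 1.4552
t = d̄/SE = -2.8/1.4552 = -1.9241
Critical value: t_{0.025,16} = ±2.120
p-value ≈ 0.0723
Decision: fail to reject H₀

Answer: t = -1.9241, fail to reject H₀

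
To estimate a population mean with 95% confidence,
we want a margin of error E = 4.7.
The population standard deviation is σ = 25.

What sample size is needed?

z_0.025 = 1.960
n = (z×σ/E)² = (1.960×25/4.7)²
n = 108.6917
Round up: n = 109

Answer: n = 109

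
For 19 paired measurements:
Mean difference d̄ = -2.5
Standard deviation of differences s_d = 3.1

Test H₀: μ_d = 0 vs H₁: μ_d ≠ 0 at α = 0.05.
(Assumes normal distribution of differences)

df = n - 1 = 18
SE = s_d/√n = 3.1/√19 = 0.7112
t = d̄/SE = -2.5/0.7112 = -3.5152
Critical value: t_{0.025,18} = ±2.101
p-value ≈ 0.0025
Decision: reject H₀

Answer: t = -3.5152, reject H₀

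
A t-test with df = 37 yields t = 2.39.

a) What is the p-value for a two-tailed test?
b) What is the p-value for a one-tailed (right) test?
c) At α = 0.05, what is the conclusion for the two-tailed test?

Using t-distribution with df = 37:
a) Two-tailed: p = 2×P(T > 2.39) = 0.0221
b) One-tailed: p = P(T > 2.39) = 0.0110
c) 0.0221 < 0.05, reject H₀

Answer: a) 0.0221, b) 0.0110, c) reject H₀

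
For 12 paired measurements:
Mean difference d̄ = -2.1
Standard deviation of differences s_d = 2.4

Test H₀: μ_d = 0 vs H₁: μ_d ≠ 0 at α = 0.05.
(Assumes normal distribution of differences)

Answer: t = -3.0312, reject H₀

Derivation:
df = n - 1 = 11
SE = s_d/√n = 2.4/√12 = 0.6928
t = d̄/SE = -2.1/0.6928 = -3.0312
Critical value: t_{0.025,11} = ±2.201
p-value ≈ 0.0114
Decision: reject H₀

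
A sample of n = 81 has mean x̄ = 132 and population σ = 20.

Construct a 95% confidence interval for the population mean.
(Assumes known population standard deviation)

Confidence level: 95%, α = 0.05
z_0.025 = 1.960
SE = σ/√n = 20/√81 = 2.2222
Margin of error = 1.960 × 2.2222 = 4.3555
CI: x̄ ± margin = 132 ± 4.3555
CI: (127.6445, 136.3555)

Answer: (127.6445, 136.3555)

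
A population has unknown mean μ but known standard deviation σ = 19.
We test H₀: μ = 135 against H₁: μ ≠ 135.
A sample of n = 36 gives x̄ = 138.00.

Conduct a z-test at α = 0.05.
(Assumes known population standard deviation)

Answer: z = 0.9474, fail to reject H₀

Derivation:
Standard error: SE = σ/√n = 19/√36 = 3.1667
z-statistic: z = (x̄ - μ₀)/SE = (138.00 - 135)/3.1667 = 0.9474
Critical value: ±1.960
p-value = 0.3434
Decision: fail to reject H₀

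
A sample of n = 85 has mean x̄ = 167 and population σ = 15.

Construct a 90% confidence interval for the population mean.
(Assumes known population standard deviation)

Answer: (164.3236, 169.6764)

Derivation:
Confidence level: 90%, α = 0.1
z_0.05 = 1.645
SE = σ/√n = 15/√85 = 1.6270
Margin of error = 1.645 × 1.6270 = 2.6764
CI: x̄ ± margin = 167 ± 2.6764
CI: (164.3236, 169.6764)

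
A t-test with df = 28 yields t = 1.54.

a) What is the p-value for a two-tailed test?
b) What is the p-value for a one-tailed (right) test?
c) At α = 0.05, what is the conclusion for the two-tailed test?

Answer: a) 0.1348, b) 0.0674, c) fail to reject H₀

Derivation:
Using t-distribution with df = 28:
a) Two-tailed: p = 2×P(T > 1.54) = 0.1348
b) One-tailed: p = P(T > 1.54) = 0.0674
c) 0.1348 ≥ 0.05, fail to reject H₀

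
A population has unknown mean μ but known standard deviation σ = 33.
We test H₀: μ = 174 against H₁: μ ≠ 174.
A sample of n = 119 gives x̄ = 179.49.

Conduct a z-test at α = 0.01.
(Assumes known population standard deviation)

Standard error: SE = σ/√n = 33/√119 = 3.0251
z-statistic: z = (x̄ - μ₀)/SE = (179.49 - 174)/3.0251 = 1.8148
Critical value: ±2.576
p-value = 0.0696
Decision: fail to reject H₀

Answer: z = 1.8148, fail to reject H₀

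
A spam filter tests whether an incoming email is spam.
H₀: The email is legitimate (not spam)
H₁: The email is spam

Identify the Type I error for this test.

Answer: Marking a legitimate email as spam

Derivation:
Type I error: rejecting H₀ when it is actually true (false positive).
Type II error: failing to reject H₀ when H₁ is actually true (false negative).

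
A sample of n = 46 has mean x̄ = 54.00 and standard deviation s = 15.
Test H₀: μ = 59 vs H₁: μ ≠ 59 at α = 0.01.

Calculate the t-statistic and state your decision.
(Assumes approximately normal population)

df = n - 1 = 45
SE = s/√n = 15/√46 = 2.2116
t = (x̄ - μ₀)/SE = (54.00 - 59)/2.2116 = -2.2608
Critical value: t_{0.005,45} = ±2.690
p-value ≈ 0.0287
Decision: fail to reject H₀

Answer: t = -2.2608, fail to reject H₀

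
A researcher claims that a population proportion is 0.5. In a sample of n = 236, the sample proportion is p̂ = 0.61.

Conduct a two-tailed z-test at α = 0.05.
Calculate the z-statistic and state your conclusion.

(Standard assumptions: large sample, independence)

Answer: z = 3.3797, reject H₀

Derivation:
H₀: p = 0.5, H₁: p ≠ 0.5
Standard error: SE = √(p₀(1-p₀)/n) = √(0.5×0.5/236) = 0.032547
z-statistic: z = (p̂ - p₀)/SE = (0.61 - 0.5)/0.032547 = 3.3797
Critical value: z_0.025 = ±1.960
p-value = 0.0007
Decision: reject H₀ at α = 0.05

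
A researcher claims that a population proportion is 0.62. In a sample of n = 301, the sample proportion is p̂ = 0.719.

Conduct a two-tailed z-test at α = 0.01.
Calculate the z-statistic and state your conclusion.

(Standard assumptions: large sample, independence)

Answer: z = 3.5386, reject H₀

Derivation:
H₀: p = 0.62, H₁: p ≠ 0.62
Standard error: SE = √(p₀(1-p₀)/n) = √(0.62×0.38/301) = 0.027977
z-statistic: z = (p̂ - p₀)/SE = (0.719 - 0.62)/0.027977 = 3.5386
Critical value: z_0.005 = ±2.576
p-value = 0.0004
Decision: reject H₀ at α = 0.01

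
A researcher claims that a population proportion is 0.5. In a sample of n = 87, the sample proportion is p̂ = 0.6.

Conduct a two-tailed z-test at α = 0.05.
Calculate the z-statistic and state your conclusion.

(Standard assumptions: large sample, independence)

Answer: z = 1.8655, fail to reject H₀

Derivation:
H₀: p = 0.5, H₁: p ≠ 0.5
Standard error: SE = √(p₀(1-p₀)/n) = √(0.5×0.5/87) = 0.053606
z-statistic: z = (p̂ - p₀)/SE = (0.6 - 0.5)/0.053606 = 1.8655
Critical value: z_0.025 = ±1.960
p-value = 0.0621
Decision: fail to reject H₀ at α = 0.05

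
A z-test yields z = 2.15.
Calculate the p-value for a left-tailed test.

For z = 2.15:
p = P(Z < 2.15) = Φ(2.15) = 0.9842

Answer: p-value ≈ 0.9842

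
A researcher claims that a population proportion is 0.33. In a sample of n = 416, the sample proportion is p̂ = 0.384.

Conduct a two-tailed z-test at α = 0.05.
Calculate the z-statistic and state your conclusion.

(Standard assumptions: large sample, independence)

H₀: p = 0.33, H₁: p ≠ 0.33
Standard error: SE = √(p₀(1-p₀)/n) = √(0.33×0.67/416) = 0.023054
z-statistic: z = (p̂ - p₀)/SE = (0.384 - 0.33)/0.023054 = 2.3423
Critical value: z_0.025 = ±1.960
p-value = 0.0192
Decision: reject H₀ at α = 0.05

Answer: z = 2.3423, reject H₀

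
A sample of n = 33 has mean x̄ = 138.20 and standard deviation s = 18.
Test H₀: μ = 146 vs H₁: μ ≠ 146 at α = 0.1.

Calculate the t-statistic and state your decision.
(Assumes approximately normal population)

Answer: t = -2.4893, reject H₀

Derivation:
df = n - 1 = 32
SE = s/√n = 18/√33 = 3.1334
t = (x̄ - μ₀)/SE = (138.20 - 146)/3.1334 = -2.4893
Critical value: t_{0.05,32} = ±1.694
p-value ≈ 0.0182
Decision: reject H₀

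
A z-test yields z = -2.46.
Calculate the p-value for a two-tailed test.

Answer: p-value ≈ 0.0139

Derivation:
For z = -2.46:
p = 2×P(Z > |-2.46|) = 2×(1 - Φ(2.46)) = 0.0139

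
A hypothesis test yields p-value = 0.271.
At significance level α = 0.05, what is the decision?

Compare p-value to α:
0.271 ≥ 0.05
Decision: fail to reject H₀

Answer: fail to reject H₀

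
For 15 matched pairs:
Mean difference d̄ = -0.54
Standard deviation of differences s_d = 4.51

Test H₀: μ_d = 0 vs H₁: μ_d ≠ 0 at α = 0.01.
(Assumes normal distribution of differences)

df = n - 1 = 14
SE = s_d/√n = 4.51/√15 = 1.1645
t = d̄/SE = -0.54/1.1645 = -0.4637
Critical value: t_{0.005,14} = ±2.977
p-value ≈ 0.6500
Decision: fail to reject H₀

Answer: t = -0.4637, fail to reject H₀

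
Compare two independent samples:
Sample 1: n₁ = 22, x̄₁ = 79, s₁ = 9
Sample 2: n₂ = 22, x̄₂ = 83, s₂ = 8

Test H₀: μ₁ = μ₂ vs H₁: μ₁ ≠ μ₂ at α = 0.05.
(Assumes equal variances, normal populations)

Answer: t = -1.5581, fail to reject H₀

Derivation:
Pooled variance: s²_p = [21×9² + 21×8²]/(42) = 72.5000
s_p = 8.5147
SE = s_p×√(1/n₁ + 1/n₂) = 8.5147×√(1/22 + 1/22) = 2.5673
t = (x̄₁ - x̄₂)/SE = (79 - 83)/2.5673 = -1.5581
df = 42, t-critical = ±2.018
Decision: fail to reject H₀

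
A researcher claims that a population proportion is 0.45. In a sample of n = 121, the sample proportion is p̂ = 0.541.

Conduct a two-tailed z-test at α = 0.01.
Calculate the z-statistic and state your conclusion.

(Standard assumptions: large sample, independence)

Answer: z = 2.0121, fail to reject H₀

Derivation:
H₀: p = 0.45, H₁: p ≠ 0.45
Standard error: SE = √(p₀(1-p₀)/n) = √(0.45×0.55/121) = 0.045227
z-statistic: z = (p̂ - p₀)/SE = (0.541 - 0.45)/0.045227 = 2.0121
Critical value: z_0.005 = ±2.576
p-value = 0.0442
Decision: fail to reject H₀ at α = 0.01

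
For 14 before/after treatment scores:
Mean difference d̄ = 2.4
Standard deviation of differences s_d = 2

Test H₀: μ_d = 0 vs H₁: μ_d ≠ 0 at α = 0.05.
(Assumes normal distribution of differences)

df = n - 1 = 13
SE = s_d/√n = 2/√14 = 0.5345
t = d̄/SE = 2.4/0.5345 = 4.4902
Critical value: t_{0.025,13} = ±2.160
p-value ≈ 0.0006
Decision: reject H₀

Answer: t = 4.4902, reject H₀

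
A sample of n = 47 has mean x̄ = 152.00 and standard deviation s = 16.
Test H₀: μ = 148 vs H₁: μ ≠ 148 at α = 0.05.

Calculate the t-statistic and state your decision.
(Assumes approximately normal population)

Answer: t = 1.7139, fail to reject H₀

Derivation:
df = n - 1 = 46
SE = s/√n = 16/√47 = 2.3338
t = (x̄ - μ₀)/SE = (152.00 - 148)/2.3338 = 1.7139
Critical value: t_{0.025,46} = ±2.013
p-value ≈ 0.0933
Decision: fail to reject H₀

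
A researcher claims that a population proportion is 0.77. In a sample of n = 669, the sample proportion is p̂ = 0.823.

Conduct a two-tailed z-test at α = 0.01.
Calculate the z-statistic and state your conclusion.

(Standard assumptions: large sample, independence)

H₀: p = 0.77, H₁: p ≠ 0.77
Standard error: SE = √(p₀(1-p₀)/n) = √(0.77×0.23/669) = 0.016270
z-statistic: z = (p̂ - p₀)/SE = (0.823 - 0.77)/0.016270 = 3.2575
Critical value: z_0.005 = ±2.576
p-value = 0.0011
Decision: reject H₀ at α = 0.01

Answer: z = 3.2575, reject H₀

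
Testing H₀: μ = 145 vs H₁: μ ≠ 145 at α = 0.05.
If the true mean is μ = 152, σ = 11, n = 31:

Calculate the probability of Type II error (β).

SE = σ/√n = 11/√31 = 1.9757
Critical values: μ₀ ± z_0.025×SE = 145 ± 1.960×1.9757
Acceptance region: (141.1276, 148.8724)
Under H₁ (μ = 152): z_high = (148.8724 - 152)/1.9757 = -1.5830, z_low = (141.1276 - 152)/1.9757 = -5.5031
β = P(not reject | H₁) = Φ(-1.5830) - Φ(-5.5031) ≈ 0.0567

Answer: β ≈ 0.0567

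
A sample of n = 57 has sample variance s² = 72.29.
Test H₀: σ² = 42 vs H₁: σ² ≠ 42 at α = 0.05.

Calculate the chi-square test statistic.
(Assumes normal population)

Answer: χ² = 96.3867, reject H₀

Derivation:
df = n - 1 = 56
χ² = (n-1)s²/σ₀² = 56×72.29/42 = 96.3867
Critical values: χ²_{0.975,56} = 37.212, χ²_{0.025,56} = 78.567
Rejection region: χ² < 37.212 or χ² > 78.567
Decision: reject H₀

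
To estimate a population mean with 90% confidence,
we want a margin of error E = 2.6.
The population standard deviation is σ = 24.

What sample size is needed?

Answer: n = 231

Derivation:
z_0.05 = 1.645
n = (z×σ/E)² = (1.645×24/2.6)²
n = 230.5725
Round up: n = 231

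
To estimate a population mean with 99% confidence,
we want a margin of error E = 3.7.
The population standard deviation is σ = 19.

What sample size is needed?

z_0.005 = 2.576
n = (z×σ/E)² = (2.576×19/3.7)²
n = 174.9828
Round up: n = 175

Answer: n = 175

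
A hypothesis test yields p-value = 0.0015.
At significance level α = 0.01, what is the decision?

Answer: reject H₀

Derivation:
Compare p-value to α:
0.0015 < 0.01
Decision: reject H₀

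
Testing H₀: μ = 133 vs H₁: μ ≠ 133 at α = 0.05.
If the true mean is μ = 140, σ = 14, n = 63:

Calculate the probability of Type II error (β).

Answer: β ≈ 0.0223

Derivation:
SE = σ/√n = 14/√63 = 1.7638
Critical values: μ₀ ± z_0.025×SE = 133 ± 1.960×1.7638
Acceptance region: (129.5430, 136.4570)
Under H₁ (μ = 140): z_high = (136.4570 - 140)/1.7638 = -2.0087, z_low = (129.5430 - 140)/1.7638 = -5.9287
β = P(not reject | H₁) = Φ(-2.0087) - Φ(-5.9287) ≈ 0.0223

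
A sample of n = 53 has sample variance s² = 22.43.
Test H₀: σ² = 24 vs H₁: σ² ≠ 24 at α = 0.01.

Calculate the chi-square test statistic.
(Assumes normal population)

df = n - 1 = 52
χ² = (n-1)s²/σ₀² = 52×22.43/24 = 48.5983
Critical values: χ²_{0.995,52} = 29.481, χ²_{0.005,52} = 82.001
Rejection region: χ² < 29.481 or χ² > 82.001
Decision: fail to reject H₀

Answer: χ² = 48.5983, fail to reject H₀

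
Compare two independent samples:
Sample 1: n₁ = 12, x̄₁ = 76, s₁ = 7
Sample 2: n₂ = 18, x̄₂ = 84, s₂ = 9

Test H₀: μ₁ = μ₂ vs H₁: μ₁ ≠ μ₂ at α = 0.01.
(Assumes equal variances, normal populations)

Pooled variance: s²_p = [11×7² + 17×9²]/(28) = 68.4286
s_p = 8.2722
SE = s_p×√(1/n₁ + 1/n₂) = 8.2722×√(1/12 + 1/18) = 3.0829
t = (x̄₁ - x̄₂)/SE = (76 - 84)/3.0829 = -2.5950
df = 28, t-critical = ±2.763
Decision: fail to reject H₀

Answer: t = -2.5950, fail to reject H₀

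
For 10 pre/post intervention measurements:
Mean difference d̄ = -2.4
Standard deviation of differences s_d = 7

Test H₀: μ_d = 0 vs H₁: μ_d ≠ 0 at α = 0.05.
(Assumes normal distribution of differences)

Answer: t = -1.0842, fail to reject H₀

Derivation:
df = n - 1 = 9
SE = s_d/√n = 7/√10 = 2.2136
t = d̄/SE = -2.4/2.2136 = -1.0842
Critical value: t_{0.025,9} = ±2.262
p-value ≈ 0.3065
Decision: fail to reject H₀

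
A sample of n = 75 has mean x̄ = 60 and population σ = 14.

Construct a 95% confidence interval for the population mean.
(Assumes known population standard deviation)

Answer: (56.8315, 63.1685)

Derivation:
Confidence level: 95%, α = 0.05
z_0.025 = 1.960
SE = σ/√n = 14/√75 = 1.6166
Margin of error = 1.960 × 1.6166 = 3.1685
CI: x̄ ± margin = 60 ± 3.1685
CI: (56.8315, 63.1685)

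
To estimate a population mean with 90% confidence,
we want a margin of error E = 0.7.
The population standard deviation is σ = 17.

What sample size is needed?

z_0.05 = 1.645
n = (z×σ/E)² = (1.645×17/0.7)²
n = 1596.0025
Round up: n = 1597

Answer: n = 1597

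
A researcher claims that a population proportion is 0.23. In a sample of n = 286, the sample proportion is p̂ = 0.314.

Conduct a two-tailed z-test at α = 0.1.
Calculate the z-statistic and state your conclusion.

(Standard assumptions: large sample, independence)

Answer: z = 3.3757, reject H₀

Derivation:
H₀: p = 0.23, H₁: p ≠ 0.23
Standard error: SE = √(p₀(1-p₀)/n) = √(0.23×0.77/286) = 0.024884
z-statistic: z = (p̂ - p₀)/SE = (0.314 - 0.23)/0.024884 = 3.3757
Critical value: z_0.05 = ±1.645
p-value = 0.0007
Decision: reject H₀ at α = 0.1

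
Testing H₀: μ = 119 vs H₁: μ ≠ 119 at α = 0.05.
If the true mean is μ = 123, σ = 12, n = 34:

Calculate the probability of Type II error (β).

SE = σ/√n = 12/√34 = 2.0580
Critical values: μ₀ ± z_0.025×SE = 119 ± 1.960×2.0580
Acceptance region: (114.9663, 123.0337)
Under H₁ (μ = 123): z_high = (123.0337 - 123)/2.0580 = 0.0164, z_low = (114.9663 - 123)/2.0580 = -3.9036
β = P(not reject | H₁) = Φ(0.0164) - Φ(-3.9036) ≈ 0.5065

Answer: β ≈ 0.5065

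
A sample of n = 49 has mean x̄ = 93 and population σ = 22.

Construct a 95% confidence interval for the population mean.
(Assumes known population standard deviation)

Answer: (86.8399, 99.1601)

Derivation:
Confidence level: 95%, α = 0.05
z_0.025 = 1.960
SE = σ/√n = 22/√49 = 3.1429
Margin of error = 1.960 × 3.1429 = 6.1601
CI: x̄ ± margin = 93 ± 6.1601
CI: (86.8399, 99.1601)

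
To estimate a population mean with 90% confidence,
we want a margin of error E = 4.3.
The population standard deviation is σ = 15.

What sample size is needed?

Answer: n = 33

Derivation:
z_0.05 = 1.645
n = (z×σ/E)² = (1.645×15/4.3)²
n = 32.9289
Round up: n = 33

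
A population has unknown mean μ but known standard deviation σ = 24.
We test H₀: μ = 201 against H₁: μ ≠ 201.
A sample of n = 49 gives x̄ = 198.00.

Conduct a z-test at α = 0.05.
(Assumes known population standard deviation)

Answer: z = -0.8750, fail to reject H₀

Derivation:
Standard error: SE = σ/√n = 24/√49 = 3.4286
z-statistic: z = (x̄ - μ₀)/SE = (198.00 - 201)/3.4286 = -0.8750
Critical value: ±1.960
p-value = 0.3816
Decision: fail to reject H₀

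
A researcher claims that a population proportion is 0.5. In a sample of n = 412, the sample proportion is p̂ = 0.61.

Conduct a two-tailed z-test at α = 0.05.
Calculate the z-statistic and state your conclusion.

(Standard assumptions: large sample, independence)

H₀: p = 0.5, H₁: p ≠ 0.5
Standard error: SE = √(p₀(1-p₀)/n) = √(0.5×0.5/412) = 0.024633
z-statistic: z = (p̂ - p₀)/SE = (0.61 - 0.5)/0.024633 = 4.4656
Critical value: z_0.025 = ±1.960
p-value < 0.0001
Decision: reject H₀ at α = 0.05

Answer: z = 4.4656, reject H₀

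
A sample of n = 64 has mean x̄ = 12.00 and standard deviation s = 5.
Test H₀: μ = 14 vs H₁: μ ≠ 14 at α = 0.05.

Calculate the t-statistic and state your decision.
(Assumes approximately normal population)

Answer: t = -3.2000, reject H₀

Derivation:
df = n - 1 = 63
SE = s/√n = 5/√64 = 0.6250
t = (x̄ - μ₀)/SE = (12.00 - 14)/0.6250 = -3.2000
Critical value: t_{0.025,63} = ±1.998
p-value ≈ 0.0022
Decision: reject H₀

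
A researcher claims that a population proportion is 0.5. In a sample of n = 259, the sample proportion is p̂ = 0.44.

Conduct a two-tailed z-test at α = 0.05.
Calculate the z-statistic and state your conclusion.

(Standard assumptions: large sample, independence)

Answer: z = -1.9312, fail to reject H₀

Derivation:
H₀: p = 0.5, H₁: p ≠ 0.5
Standard error: SE = √(p₀(1-p₀)/n) = √(0.5×0.5/259) = 0.031068
z-statistic: z = (p̂ - p₀)/SE = (0.44 - 0.5)/0.031068 = -1.9312
Critical value: z_0.025 = ±1.960
p-value = 0.0535
Decision: fail to reject H₀ at α = 0.05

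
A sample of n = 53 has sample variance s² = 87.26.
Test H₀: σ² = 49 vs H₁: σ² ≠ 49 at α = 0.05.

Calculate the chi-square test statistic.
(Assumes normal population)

Answer: χ² = 92.6024, reject H₀

Derivation:
df = n - 1 = 52
χ² = (n-1)s²/σ₀² = 52×87.26/49 = 92.6024
Critical values: χ²_{0.975,52} = 33.968, χ²_{0.025,52} = 73.810
Rejection region: χ² < 33.968 or χ² > 73.810
Decision: reject H₀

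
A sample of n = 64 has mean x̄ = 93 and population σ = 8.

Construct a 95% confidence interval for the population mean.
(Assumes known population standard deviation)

Answer: (91.0400, 94.9600)

Derivation:
Confidence level: 95%, α = 0.05
z_0.025 = 1.960
SE = σ/√n = 8/√64 = 1.0000
Margin of error = 1.960 × 1.0000 = 1.9600
CI: x̄ ± margin = 93 ± 1.9600
CI: (91.0400, 94.9600)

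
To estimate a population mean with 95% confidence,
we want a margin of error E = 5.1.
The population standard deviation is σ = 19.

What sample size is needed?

z_0.025 = 1.960
n = (z×σ/E)² = (1.960×19/5.1)²
n = 53.3186
Round up: n = 54

Answer: n = 54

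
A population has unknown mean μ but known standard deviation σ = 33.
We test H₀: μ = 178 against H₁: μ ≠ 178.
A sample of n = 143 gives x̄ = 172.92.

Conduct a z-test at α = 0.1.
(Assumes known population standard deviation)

Standard error: SE = σ/√n = 33/√143 = 2.7596
z-statistic: z = (x̄ - μ₀)/SE = (172.92 - 178)/2.7596 = -1.8408
Critical value: ±1.645
p-value = 0.0657
Decision: reject H₀

Answer: z = -1.8408, reject H₀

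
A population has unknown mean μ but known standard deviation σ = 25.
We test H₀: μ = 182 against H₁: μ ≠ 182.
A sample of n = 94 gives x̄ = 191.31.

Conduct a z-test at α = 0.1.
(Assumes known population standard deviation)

Answer: z = 3.6105, reject H₀

Derivation:
Standard error: SE = σ/√n = 25/√94 = 2.5786
z-statistic: z = (x̄ - μ₀)/SE = (191.31 - 182)/2.5786 = 3.6105
Critical value: ±1.645
p-value = 0.0003
Decision: reject H₀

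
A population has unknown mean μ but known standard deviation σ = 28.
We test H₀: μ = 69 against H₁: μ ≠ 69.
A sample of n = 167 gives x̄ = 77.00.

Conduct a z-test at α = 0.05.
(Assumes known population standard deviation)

Answer: z = 3.6923, reject H₀

Derivation:
Standard error: SE = σ/√n = 28/√167 = 2.1667
z-statistic: z = (x̄ - μ₀)/SE = (77.00 - 69)/2.1667 = 3.6923
Critical value: ±1.960
p-value = 0.0002
Decision: reject H₀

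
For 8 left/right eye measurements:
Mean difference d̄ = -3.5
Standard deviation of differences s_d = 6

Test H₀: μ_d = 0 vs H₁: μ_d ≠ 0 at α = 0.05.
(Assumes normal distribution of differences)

df = n - 1 = 7
SE = s_d/√n = 6/√8 = 2.1213
t = d̄/SE = -3.5/2.1213 = -1.6499
Critical value: t_{0.025,7} = ±2.365
p-value ≈ 0.1429
Decision: fail to reject H₀

Answer: t = -1.6499, fail to reject H₀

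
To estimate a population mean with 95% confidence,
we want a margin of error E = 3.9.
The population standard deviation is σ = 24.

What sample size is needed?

z_0.025 = 1.960
n = (z×σ/E)² = (1.960×24/3.9)²
n = 145.4807
Round up: n = 146

Answer: n = 146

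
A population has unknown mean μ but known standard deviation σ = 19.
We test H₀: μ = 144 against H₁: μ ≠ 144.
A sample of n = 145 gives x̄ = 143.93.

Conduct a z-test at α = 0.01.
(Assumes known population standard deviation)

Standard error: SE = σ/√n = 19/√145 = 1.5779
z-statistic: z = (x̄ - μ₀)/SE = (143.93 - 144)/1.5779 = -0.0444
Critical value: ±2.576
p-value = 0.9646
Decision: fail to reject H₀

Answer: z = -0.0444, fail to reject H₀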